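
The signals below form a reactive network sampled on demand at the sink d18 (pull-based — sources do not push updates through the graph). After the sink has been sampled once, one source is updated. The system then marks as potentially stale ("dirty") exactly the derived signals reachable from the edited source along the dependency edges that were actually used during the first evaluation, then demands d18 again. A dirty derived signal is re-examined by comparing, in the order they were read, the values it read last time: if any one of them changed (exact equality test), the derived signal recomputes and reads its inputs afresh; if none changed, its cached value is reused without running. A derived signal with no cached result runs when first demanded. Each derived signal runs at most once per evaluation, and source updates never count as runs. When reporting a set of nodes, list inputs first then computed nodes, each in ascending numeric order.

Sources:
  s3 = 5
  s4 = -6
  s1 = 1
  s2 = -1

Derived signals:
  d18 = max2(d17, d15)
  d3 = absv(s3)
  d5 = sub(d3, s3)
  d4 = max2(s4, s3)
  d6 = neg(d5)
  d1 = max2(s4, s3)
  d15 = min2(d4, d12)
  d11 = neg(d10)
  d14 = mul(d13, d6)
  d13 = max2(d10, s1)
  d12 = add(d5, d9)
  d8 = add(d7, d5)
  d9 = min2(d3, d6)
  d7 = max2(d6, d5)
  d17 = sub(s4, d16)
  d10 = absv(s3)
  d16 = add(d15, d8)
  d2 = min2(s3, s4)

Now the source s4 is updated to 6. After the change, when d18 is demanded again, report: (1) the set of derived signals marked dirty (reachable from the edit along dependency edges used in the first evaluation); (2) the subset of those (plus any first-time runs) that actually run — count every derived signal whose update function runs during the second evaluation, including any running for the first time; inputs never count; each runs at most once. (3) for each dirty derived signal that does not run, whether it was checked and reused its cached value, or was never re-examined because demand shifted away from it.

Dirty set: d4, d15, d16, d17, d18.
Run set: d4, d15, d17, d18 (4 run).
Re-examined without running (cache reused): d16.
The important point: at d16 every value read last time is unchanged, so the dirty flag clears without a run.

Initial pass — values computed on the first demand:
  d3 = absv(5) = 5
  d4 = max2(-6, 5) = 5
  d5 = sub(5, 5) = 0
  d6 = neg(0) = 0
  d7 = max2(0, 0) = 0
  d8 = add(0, 0) = 0
  d9 = min2(5, 0) = 0
  d12 = add(0, 0) = 0
  d15 = min2(5, 0) = 0
  d16 = add(0, 0) = 0
  d17 = sub(-6, 0) = -6
  d18 = max2(-6, 0) = 0

Second demand — change propagation:
  d4: re-runs because s4 -6->6; new result 6.
  d15: re-runs because d4 5->6; new result 0 (unchanged).
  d16: re-examined; everything it read last time is the same (d15 unchanged, d8 unchanged) — cache 0 kept, no run.
  d17: re-runs because s4 -6->6; new result 6.
  d18: re-runs because d17 -6->6; new result 6.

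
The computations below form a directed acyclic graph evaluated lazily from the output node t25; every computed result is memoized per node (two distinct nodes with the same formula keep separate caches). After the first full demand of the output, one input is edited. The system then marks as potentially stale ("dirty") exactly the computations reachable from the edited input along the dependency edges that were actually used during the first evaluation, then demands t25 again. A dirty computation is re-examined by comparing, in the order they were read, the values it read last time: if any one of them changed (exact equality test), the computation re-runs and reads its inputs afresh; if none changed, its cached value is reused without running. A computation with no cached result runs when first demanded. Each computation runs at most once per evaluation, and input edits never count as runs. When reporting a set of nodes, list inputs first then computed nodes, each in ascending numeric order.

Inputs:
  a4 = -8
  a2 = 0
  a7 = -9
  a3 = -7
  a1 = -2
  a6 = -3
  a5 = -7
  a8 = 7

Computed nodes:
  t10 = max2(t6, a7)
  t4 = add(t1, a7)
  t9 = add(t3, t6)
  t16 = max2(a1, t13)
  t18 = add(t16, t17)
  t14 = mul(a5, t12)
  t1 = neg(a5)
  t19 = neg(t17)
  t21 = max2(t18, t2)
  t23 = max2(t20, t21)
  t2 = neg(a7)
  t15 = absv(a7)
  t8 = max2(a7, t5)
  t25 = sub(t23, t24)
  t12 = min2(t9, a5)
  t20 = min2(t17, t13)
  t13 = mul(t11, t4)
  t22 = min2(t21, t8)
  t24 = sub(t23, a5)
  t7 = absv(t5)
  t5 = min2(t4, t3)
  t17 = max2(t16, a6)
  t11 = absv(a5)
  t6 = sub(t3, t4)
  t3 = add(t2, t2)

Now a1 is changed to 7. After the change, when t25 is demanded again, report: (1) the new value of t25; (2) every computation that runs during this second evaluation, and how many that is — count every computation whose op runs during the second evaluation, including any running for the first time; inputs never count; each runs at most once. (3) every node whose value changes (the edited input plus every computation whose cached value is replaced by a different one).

First demand of the output computes:
  t1 = neg(-7) = 7
  t2 = neg(-9) = 9
  t4 = add(7, -9) = -2
  t11 = absv(-7) = 7
  t13 = mul(7, -2) = -14
  t16 = max2(-2, -14) = -2
  t17 = max2(-2, -3) = -2
  t18 = add(-2, -2) = -4
  t20 = min2(-2, -14) = -14
  t21 = max2(-4, 9) = 9
  t23 = max2(-14, 9) = 9
  t24 = sub(9, -7) = 16
  t25 = sub(9, 16) = -7

After the edit, cleaning proceeds:
  t16: a read changed (a1 -2->7) — executes, giving 7.
  t17: a read changed (t16 -2->7) — executes, giving 7.
  t18: a read changed (t16 -2->7; t17 -2->7) — executes, giving 14.
  t20: a read changed (t17 -2->7) — executes, giving -14 — identical to its old value.
  t21: a read changed (t18 -4->14) — executes, giving 14.
  t23: a read changed (t21 9->14) — executes, giving 14.
  t24: a read changed (t23 9->14) — executes, giving 21.
  t25: a read changed (t23 9->14; t24 16->21) — executes, giving -7 — identical to its old value.

Demanding t25 again yields -7.
8 computations run: t16, t17, t18, t20, t21, t23, t24, t25.
The nodes whose values change: a1, t16, t17, t18, t21, t23, t24.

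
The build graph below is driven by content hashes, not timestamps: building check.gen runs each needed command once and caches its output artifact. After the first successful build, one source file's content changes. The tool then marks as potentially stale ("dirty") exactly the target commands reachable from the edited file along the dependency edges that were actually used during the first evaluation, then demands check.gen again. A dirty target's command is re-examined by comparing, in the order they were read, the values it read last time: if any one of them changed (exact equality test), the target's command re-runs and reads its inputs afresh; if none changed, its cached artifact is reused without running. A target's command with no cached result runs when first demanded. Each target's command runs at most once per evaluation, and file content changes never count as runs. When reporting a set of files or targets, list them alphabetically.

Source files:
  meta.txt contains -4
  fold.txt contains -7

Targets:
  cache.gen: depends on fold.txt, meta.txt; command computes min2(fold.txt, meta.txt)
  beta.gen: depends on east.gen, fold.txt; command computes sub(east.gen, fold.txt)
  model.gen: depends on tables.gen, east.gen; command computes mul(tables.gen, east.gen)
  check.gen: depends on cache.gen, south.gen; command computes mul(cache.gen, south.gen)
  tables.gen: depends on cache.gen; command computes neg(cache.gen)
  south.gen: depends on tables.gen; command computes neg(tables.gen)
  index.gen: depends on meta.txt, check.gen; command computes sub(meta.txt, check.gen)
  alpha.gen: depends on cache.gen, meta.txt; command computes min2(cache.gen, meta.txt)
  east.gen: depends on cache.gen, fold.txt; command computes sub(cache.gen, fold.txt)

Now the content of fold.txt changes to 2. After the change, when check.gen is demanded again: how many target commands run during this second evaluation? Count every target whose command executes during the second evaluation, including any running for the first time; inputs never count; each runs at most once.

Run set: cache.gen, check.gen, south.gen, tables.gen (4 run).

Initial pass — values computed on the first demand:
  cache.gen = min2(-7, -4) = -7
  tables.gen = neg(-7) = 7
  south.gen = neg(7) = -7
  check.gen = mul(-7, -7) = 49

Second demand — change propagation:
  cache.gen: re-runs because fold.txt -7->2; new result -4.
  tables.gen: re-runs because cache.gen -7->-4; new result 4.
  south.gen: re-runs because tables.gen 7->4; new result -4.
  check.gen: re-runs because cache.gen -7->-4; south.gen -7->-4; new result 16.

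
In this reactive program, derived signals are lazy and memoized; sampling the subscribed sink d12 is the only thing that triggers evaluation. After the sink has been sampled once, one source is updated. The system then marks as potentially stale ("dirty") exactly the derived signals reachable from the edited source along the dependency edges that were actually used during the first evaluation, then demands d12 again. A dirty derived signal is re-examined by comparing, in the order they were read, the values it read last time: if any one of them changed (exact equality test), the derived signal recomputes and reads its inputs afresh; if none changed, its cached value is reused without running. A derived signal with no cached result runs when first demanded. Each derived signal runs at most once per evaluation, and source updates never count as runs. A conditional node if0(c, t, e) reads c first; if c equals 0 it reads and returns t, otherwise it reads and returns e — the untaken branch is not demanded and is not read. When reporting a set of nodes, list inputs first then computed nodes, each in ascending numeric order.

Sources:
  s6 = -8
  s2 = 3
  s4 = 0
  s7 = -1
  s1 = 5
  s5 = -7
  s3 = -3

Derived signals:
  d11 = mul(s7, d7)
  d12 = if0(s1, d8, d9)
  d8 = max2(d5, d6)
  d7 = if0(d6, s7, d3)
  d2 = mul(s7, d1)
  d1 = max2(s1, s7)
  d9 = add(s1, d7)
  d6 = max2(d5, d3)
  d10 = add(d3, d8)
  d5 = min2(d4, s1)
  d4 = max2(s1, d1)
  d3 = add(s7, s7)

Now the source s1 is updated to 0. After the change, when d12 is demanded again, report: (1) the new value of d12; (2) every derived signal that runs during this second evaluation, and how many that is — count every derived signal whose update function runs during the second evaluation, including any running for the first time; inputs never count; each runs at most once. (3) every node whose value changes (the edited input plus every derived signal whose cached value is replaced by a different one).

First demand of the output computes:
  d1 = max2(5, -1) = 5
  d3 = add(-1, -1) = -2
  d4 = max2(5, 5) = 5
  d5 = min2(5, 5) = 5
  d6 = max2(5, -2) = 5
  d7 = if0(d6=5 -> else branch d3) = -2
  d9 = add(5, -2) = 3
  d12 = if0(s1=5 -> else branch d9) = 3

After the edit, cleaning proceeds:
  d1: a read changed (s1 5->0) — executes, giving 0.
  d4: a read changed (s1 5->0; d1 5->0) — executes, giving 0.
  d5: a read changed (d4 5->0; s1 5->0) — executes, giving 0.
  d6: a read changed (d5 5->0) — executes, giving 0.
  d7: stays stale; no demand reaches it after the flip.
  d8: had never run; runs now, result 0.
  d9: stays stale; no demand reaches it after the flip.
  d12: a read changed (s1 5->0) — executes, giving 0.

Note the branch switch — demand abandons d7, d9, which are never re-examined.

Demanding d12 again yields 0.
6 derived signals run: d1, d4, d5, d6, d8, d12.
The nodes whose values change: s1, d1, d4, d5, d6, d12.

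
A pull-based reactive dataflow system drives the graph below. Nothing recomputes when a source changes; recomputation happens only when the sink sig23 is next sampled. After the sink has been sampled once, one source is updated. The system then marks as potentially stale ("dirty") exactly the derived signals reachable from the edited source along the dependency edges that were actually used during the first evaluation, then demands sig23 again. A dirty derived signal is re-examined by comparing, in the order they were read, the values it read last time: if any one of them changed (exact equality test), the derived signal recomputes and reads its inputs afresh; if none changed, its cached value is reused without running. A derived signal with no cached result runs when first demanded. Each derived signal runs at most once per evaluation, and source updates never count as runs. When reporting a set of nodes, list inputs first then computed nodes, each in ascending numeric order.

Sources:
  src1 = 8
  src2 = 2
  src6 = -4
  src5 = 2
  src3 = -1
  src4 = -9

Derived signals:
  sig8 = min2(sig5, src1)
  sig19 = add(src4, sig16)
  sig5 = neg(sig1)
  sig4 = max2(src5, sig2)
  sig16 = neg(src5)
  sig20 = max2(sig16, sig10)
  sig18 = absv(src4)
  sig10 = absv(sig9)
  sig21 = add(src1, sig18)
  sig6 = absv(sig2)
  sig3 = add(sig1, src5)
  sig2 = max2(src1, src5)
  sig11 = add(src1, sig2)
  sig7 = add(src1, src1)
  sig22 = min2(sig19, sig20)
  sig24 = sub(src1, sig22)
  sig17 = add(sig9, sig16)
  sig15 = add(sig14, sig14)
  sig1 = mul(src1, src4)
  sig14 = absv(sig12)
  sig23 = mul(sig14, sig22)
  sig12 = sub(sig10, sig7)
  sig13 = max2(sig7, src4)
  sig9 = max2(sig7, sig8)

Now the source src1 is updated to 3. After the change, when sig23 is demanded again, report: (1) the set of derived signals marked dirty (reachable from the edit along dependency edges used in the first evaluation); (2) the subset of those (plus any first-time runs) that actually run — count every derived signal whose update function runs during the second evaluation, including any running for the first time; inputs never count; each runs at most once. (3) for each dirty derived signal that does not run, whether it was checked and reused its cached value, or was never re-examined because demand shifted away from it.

Marked dirty: sig1, sig5, sig7, sig8, sig9, sig10, sig12, sig14, sig20, sig22, sig23.
Derived signals that run: sig1, sig5, sig7, sig8, sig9, sig10, sig12, sig20, sig22 — 9 in total.
Checked but reused from cache: sig14, sig23.
Key observation: the cutoff stops propagation at sig14 — its inputs' values are unchanged, so it reuses its cache.

First evaluation (everything demanded from the output):
  sig1 = mul(8, -9) = -72
  sig5 = neg(-72) = 72
  sig7 = add(8, 8) = 16
  sig8 = min2(72, 8) = 8
  sig9 = max2(16, 8) = 16
  sig10 = absv(16) = 16
  sig12 = sub(16, 16) = 0
  sig14 = absv(0) = 0
  sig16 = neg(2) = -2
  sig19 = add(-9, -2) = -11
  sig20 = max2(-2, 16) = 16
  sig22 = min2(-11, 16) = -11
  sig23 = mul(0, -11) = 0

Propagation after the edit:
  sig1: runs — src1 8->3; result -27.
  sig5: runs — sig1 -72->-27; result 27.
  sig7: runs — src1 8->3; src1 8->3; result 6.
  sig8: runs — sig5 72->27; src1 8->3; result 3.
  sig9: runs — sig7 16->6; sig8 8->3; result 6.
  sig10: runs — sig9 16->6; result 6.
  sig12: runs — sig10 16->6; sig7 16->6; result 0 (same value as before).
  sig14: checked — values it read are unchanged (sig12 unchanged); reused cached 0 without running.
  sig20: runs — sig10 16->6; result 6.
  sig22: runs — sig20 16->6; result -11 (same value as before).
  sig23: checked — values it read are unchanged (sig14 unchanged, sig22 unchanged); reused cached 0 without running.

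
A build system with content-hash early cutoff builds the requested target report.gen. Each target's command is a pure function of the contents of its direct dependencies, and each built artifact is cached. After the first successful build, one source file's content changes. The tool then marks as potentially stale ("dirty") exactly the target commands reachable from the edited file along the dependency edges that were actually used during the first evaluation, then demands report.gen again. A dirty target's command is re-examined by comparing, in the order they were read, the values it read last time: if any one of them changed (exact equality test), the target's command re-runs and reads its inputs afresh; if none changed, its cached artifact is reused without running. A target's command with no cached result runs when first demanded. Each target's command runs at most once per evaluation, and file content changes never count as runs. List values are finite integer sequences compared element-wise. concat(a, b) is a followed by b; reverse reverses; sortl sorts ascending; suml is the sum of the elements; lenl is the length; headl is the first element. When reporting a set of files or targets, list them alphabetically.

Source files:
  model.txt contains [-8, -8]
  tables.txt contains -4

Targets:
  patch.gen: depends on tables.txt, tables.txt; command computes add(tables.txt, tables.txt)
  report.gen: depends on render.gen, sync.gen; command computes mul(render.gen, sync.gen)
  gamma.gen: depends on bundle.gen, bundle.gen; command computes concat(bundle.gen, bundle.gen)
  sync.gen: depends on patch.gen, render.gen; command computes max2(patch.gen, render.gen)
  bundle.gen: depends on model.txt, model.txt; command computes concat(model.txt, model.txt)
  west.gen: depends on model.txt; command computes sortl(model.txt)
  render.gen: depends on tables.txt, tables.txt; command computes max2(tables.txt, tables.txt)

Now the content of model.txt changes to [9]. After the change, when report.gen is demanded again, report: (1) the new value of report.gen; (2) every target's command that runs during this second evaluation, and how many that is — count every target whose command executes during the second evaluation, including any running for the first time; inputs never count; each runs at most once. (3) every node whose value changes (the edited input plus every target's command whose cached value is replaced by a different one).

New value of report.gen: 16.
Target commands that run: none — 0 in total.
Values that change: model.txt.
Key observation: model.txt is never demanded by the output, so the edit triggers no recomputation at all.

First evaluation (everything demanded from the output):
  patch.gen = add(-4, -4) = -8
  render.gen = max2(-4, -4) = -4
  sync.gen = max2(-8, -4) = -4
  report.gen = mul(-4, -4) = 16

Propagation after the edit:
  model.txt feeds no computation that the output demands — nothing is marked dirty and nothing runs.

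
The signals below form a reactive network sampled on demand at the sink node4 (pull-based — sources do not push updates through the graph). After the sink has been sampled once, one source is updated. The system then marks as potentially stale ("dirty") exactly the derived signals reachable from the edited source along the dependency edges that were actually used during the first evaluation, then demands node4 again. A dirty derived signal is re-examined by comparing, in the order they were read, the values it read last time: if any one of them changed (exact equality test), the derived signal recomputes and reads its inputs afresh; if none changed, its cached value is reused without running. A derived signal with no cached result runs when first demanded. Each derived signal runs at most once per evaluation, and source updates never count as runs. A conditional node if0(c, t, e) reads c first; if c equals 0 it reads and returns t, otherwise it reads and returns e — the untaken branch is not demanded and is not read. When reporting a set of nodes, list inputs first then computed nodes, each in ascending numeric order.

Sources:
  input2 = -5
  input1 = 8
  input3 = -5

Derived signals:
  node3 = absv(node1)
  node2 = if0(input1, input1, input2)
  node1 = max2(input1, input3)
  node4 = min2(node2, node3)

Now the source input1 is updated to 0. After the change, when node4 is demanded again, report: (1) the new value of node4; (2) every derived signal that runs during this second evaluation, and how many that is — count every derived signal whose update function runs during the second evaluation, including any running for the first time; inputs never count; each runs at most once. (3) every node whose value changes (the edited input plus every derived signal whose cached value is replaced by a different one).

node4 now evaluates to 0.
Run set: node1, node2, node3, node4 (4 run).
Changed values: input1, node1, node2, node3, node4.

Initial pass — values computed on the first demand:
  node1 = max2(8, -5) = 8
  node2 = if0(input1=8 -> else branch input2) = -5
  node3 = absv(8) = 8
  node4 = min2(-5, 8) = -5

Second demand — change propagation:
  node1: re-runs because input1 8->0; new result 0.
  node2: re-runs because input1 8->0; new result 0.
  node3: re-runs because node1 8->0; new result 0.
  node4: re-runs because node2 -5->0; node3 8->0; new result 0.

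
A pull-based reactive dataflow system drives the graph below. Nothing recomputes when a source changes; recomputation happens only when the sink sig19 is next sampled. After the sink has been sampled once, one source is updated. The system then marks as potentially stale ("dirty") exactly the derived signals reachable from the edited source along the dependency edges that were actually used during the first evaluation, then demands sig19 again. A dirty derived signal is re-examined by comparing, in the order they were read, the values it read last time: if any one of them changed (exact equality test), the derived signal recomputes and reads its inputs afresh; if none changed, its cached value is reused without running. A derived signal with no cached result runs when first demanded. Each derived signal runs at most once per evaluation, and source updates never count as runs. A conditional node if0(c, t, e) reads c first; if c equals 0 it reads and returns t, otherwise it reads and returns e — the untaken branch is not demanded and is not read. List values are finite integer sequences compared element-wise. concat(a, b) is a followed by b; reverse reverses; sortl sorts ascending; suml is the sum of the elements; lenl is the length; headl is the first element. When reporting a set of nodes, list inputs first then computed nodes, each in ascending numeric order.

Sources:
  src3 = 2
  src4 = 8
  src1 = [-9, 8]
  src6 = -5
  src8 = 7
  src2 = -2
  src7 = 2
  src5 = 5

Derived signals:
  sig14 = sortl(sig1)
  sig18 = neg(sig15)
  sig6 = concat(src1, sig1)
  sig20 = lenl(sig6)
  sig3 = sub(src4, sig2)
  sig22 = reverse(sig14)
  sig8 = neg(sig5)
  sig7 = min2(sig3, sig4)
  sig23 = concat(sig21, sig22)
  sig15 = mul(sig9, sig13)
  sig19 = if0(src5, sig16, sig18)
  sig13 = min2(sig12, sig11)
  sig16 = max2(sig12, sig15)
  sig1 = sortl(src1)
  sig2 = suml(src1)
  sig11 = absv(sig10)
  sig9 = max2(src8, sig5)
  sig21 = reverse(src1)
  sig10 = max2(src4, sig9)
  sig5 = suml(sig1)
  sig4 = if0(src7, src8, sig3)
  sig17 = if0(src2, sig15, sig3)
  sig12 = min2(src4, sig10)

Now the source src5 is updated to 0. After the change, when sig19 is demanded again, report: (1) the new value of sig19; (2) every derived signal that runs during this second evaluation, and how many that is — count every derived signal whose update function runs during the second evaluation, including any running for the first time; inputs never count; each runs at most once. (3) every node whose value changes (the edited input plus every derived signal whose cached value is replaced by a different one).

New value of sig19: 56.
Derived signals that run: sig16, sig19 — 2 in total.
Values that change: src5, sig19.
Key observation: a condition flipped, so demand reaches new nodes — sig16 runs for the first time.

First evaluation (everything demanded from the output):
  sig1 = sortl([-9, 8]) = [-9, 8]
  sig5 = suml([-9, 8]) = -1
  sig9 = max2(7, -1) = 7
  sig10 = max2(8, 7) = 8
  sig11 = absv(8) = 8
  sig12 = min2(8, 8) = 8
  sig13 = min2(8, 8) = 8
  sig15 = mul(7, 8) = 56
  sig18 = neg(56) = -56
  sig19 = if0(src5=5 -> else branch sig18) = -56

Propagation after the edit:
  sig16: demanded for the first time — runs, produces 56.
  sig19: runs — src5 5->0; result 56.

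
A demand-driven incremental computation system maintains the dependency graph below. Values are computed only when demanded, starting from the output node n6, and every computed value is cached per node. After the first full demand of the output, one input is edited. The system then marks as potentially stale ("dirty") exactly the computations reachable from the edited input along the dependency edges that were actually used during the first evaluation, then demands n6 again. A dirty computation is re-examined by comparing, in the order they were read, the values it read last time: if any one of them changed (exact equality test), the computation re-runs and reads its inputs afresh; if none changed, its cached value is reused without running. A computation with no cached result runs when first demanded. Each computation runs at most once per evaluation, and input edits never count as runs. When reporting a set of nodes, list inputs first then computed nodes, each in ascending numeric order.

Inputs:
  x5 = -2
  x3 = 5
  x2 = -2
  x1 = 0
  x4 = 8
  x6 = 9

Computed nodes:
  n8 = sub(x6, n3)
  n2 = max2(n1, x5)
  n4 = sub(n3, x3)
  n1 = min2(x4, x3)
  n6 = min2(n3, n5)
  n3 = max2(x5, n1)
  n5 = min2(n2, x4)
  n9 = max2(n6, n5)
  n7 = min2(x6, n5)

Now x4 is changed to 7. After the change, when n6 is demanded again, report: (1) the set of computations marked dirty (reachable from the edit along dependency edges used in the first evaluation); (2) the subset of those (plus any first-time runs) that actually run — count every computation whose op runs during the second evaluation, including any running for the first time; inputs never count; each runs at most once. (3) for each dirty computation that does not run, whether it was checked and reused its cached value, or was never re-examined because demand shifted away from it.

First evaluation (everything demanded from the output):
  n1 = min2(8, 5) = 5
  n2 = max2(5, -2) = 5
  n3 = max2(-2, 5) = 5
  n5 = min2(5, 8) = 5
  n6 = min2(5, 5) = 5

Propagation after the edit:
  n1: runs — x4 8->7; result 5 (same value as before).
  n2: checked — values it read are unchanged (n1 unchanged, x5 unchanged); reused cached 5 without running.
  n3: checked — values it read are unchanged (x5 unchanged, n1 unchanged); reused cached 5 without running.
  n5: runs — x4 8->7; result 5 (same value as before).
  n6: checked — values it read are unchanged (n3 unchanged, n5 unchanged); reused cached 5 without running.

Key observation: the cutoff stops propagation at n2 — its inputs' values are unchanged, so it reuses its cache.

Marked dirty: n1, n2, n3, n5, n6.
Computations that run: n1, n5 — 2 in total.
Checked but reused from cache: n2, n3, n6.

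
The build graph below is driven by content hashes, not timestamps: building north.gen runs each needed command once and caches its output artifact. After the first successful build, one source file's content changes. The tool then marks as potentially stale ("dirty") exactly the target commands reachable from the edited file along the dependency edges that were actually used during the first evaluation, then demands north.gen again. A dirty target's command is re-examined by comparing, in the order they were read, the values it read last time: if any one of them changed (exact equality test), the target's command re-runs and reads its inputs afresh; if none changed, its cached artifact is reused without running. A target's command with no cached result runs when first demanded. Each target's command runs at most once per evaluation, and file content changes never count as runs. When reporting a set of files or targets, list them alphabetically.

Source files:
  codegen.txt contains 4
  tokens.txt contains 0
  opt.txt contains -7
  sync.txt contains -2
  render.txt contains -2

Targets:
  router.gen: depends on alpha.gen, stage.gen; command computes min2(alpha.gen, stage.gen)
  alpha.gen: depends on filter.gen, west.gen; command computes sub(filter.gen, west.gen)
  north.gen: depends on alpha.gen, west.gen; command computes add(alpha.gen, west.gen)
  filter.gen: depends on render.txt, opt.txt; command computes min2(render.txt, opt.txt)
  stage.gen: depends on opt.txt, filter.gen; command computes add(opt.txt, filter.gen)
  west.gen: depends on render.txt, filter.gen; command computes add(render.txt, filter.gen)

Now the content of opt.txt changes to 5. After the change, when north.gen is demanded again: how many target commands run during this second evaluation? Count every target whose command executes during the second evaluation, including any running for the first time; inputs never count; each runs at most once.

Initial pass — values computed on the first demand:
  filter.gen = min2(-2, -7) = -7
  west.gen = add(-2, -7) = -9
  alpha.gen = sub(-7, -9) = 2
  north.gen = add(2, -9) = -7

Second demand — change propagation:
  filter.gen: re-runs because opt.txt -7->5; new result -2.
  west.gen: re-runs because filter.gen -7->-2; new result -4.
  alpha.gen: re-runs because filter.gen -7->-2; west.gen -9->-4; new result 2 (unchanged).
  north.gen: re-runs because west.gen -9->-4; new result -2.

Run set: alpha.gen, filter.gen, north.gen, west.gen (4 run).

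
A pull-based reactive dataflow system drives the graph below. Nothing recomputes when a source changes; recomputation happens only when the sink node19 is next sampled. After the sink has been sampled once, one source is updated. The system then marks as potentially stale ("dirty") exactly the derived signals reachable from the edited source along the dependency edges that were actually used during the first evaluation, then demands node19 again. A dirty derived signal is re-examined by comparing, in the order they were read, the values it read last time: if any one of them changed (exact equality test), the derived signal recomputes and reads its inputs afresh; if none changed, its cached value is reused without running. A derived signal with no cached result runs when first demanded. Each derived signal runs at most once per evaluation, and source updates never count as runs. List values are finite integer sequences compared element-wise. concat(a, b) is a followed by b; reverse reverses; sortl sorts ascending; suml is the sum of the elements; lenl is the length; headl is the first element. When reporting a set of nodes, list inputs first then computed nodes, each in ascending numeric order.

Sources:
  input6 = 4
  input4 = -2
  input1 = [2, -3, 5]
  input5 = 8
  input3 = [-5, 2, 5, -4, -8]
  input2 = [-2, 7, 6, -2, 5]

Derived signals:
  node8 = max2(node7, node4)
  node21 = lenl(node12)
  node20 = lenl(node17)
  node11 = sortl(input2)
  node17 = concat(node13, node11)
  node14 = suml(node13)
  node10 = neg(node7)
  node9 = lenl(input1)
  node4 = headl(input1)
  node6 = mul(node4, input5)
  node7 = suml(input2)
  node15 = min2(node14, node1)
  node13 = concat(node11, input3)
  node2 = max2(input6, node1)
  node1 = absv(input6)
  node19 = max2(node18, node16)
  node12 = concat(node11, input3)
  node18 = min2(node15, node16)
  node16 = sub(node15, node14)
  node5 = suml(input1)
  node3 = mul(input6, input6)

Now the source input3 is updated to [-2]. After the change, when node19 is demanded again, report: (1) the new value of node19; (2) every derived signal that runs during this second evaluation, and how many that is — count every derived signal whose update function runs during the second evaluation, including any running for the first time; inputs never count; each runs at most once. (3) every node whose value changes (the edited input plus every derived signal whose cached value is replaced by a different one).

New value of node19: -8.
Derived signals that run: node13, node14, node15, node16, node18, node19 — 6 in total.
Values that change: input3, node13, node14, node16, node18, node19.

First evaluation (everything demanded from the output):
  node1 = absv(4) = 4
  node11 = sortl([-2, 7, 6, -2, 5]) = [-2, -2, 5, 6, 7]
  node13 = concat([-2, -2, 5, 6, 7], [-5, 2, 5, -4, -8]) = [-2, -2, 5, 6, 7, -5, 2, 5, -4, -8]
  node14 = suml([-2, -2, 5, 6, 7, -5, 2, 5, -4, -8]) = 4
  node15 = min2(4, 4) = 4
  node16 = sub(4, 4) = 0
  node18 = min2(4, 0) = 0
  node19 = max2(0, 0) = 0

Propagation after the edit:
  node13: runs — input3 [-5, 2, 5, -4, -8]->[-2]; result [-2, -2, 5, 6, 7, -2].
  node14: runs — node13 [-2, -2, 5, 6, 7, -5, 2, 5, -4, -8]->[-2, -2, 5, 6, 7, -2]; result 12.
  node15: runs — node14 4->12; result 4 (same value as before).
  node16: runs — node14 4->12; result -8.
  node18: runs — node16 0->-8; result -8.
  node19: runs — node18 0->-8; node16 0->-8; result -8.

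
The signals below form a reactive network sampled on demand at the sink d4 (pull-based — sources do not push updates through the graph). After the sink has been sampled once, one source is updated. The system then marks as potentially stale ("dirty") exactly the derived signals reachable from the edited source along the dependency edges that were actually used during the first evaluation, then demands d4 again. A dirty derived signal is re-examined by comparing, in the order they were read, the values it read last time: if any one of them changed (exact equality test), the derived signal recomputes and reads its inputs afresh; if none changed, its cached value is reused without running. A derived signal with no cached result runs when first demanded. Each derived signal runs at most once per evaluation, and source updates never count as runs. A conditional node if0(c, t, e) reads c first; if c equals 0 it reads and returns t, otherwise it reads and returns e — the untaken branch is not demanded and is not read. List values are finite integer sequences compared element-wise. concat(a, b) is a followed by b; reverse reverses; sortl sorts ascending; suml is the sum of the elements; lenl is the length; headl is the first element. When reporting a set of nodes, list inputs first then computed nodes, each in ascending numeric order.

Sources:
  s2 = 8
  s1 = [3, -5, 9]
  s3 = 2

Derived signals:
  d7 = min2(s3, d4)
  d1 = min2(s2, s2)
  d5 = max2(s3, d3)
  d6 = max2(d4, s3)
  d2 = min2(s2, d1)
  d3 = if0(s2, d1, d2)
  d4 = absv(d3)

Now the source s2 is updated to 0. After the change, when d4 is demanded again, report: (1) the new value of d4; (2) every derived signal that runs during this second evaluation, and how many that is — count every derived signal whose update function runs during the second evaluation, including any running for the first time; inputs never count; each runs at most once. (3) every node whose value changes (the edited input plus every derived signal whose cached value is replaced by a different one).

Initial pass — values computed on the first demand:
  d1 = min2(8, 8) = 8
  d2 = min2(8, 8) = 8
  d3 = if0(s2=8 -> else branch d2) = 8
  d4 = absv(8) = 8

Second demand — change propagation:
  d1: re-runs because s2 8->0; s2 8->0; new result 0.
  d2: dirty yet unreached — the second evaluation never asks for it.
  d3: re-runs because s2 8->0; new result 0.
  d4: re-runs because d3 8->0; new result 0.

The important point: the flipped condition redirects demand; d2 is left stale, never re-checked.

d4 now evaluates to 0.
Run set: d1, d3, d4 (3 run).
Changed values: s2, d1, d3, d4.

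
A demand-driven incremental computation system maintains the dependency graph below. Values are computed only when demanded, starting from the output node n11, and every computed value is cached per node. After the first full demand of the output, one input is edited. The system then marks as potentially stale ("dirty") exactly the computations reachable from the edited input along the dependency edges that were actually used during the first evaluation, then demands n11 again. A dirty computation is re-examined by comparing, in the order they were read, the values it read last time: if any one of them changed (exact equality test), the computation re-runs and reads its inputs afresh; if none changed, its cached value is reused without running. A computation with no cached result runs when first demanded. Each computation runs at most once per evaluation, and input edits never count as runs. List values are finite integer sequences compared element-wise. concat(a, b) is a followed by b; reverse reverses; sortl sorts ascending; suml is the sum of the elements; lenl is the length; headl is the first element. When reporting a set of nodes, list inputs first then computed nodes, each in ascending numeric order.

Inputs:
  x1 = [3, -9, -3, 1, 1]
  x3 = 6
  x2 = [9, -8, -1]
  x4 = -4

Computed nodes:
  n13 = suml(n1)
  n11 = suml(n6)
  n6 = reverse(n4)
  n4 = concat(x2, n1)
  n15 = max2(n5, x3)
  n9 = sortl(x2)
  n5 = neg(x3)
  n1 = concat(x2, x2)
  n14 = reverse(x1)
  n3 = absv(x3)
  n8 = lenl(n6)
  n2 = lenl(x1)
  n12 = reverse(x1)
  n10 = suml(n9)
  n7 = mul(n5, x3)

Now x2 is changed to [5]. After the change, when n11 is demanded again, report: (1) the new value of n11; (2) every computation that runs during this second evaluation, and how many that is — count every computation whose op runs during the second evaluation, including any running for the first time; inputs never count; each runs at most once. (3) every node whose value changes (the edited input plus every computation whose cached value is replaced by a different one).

New value of n11: 15.
Computations that run: n1, n4, n6, n11 — 4 in total.
Values that change: x2, n1, n4, n6, n11.

First evaluation (everything demanded from the output):
  n1 = concat([9, -8, -1], [9, -8, -1]) = [9, -8, -1, 9, -8, -1]
  n4 = concat([9, -8, -1], [9, -8, -1, 9, -8, -1]) = [9, -8, -1, 9, -8, -1, 9, -8, -1]
  n6 = reverse([9, -8, -1, 9, -8, -1, 9, -8, -1]) = [-1, -8, 9, -1, -8, 9, -1, -8, 9]
  n11 = suml([-1, -8, 9, -1, -8, 9, -1, -8, 9]) = 0

Propagation after the edit:
  n1: runs — x2 [9, -8, -1]->[5]; x2 [9, -8, -1]->[5]; result [5, 5].
  n4: runs — x2 [9, -8, -1]->[5]; n1 [9, -8, -1, 9, -8, -1]->[5, 5]; result [5, 5, 5].
  n6: runs — n4 [9, -8, -1, 9, -8, -1, 9, -8, -1]->[5, 5, 5]; result [5, 5, 5].
  n11: runs — n6 [-1, -8, 9, -1, -8, 9, -1, -8, 9]->[5, 5, 5]; result 15.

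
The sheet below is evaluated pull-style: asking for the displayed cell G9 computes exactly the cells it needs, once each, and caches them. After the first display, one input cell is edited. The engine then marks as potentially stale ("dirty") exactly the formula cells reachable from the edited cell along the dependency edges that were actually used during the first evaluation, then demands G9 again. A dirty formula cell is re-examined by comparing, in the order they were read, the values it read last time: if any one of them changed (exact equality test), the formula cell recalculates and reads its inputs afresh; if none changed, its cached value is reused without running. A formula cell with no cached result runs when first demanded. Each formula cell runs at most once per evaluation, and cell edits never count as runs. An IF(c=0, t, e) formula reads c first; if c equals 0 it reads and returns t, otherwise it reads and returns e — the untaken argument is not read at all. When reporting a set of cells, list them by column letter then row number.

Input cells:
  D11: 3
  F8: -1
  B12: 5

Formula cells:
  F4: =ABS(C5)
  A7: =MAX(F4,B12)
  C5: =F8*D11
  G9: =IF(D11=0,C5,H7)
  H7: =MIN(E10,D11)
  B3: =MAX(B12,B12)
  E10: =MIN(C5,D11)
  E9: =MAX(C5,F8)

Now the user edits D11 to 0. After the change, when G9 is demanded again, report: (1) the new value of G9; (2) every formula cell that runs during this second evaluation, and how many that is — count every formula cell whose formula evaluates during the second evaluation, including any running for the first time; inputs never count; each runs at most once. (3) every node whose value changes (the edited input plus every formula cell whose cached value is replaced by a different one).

First demand of the output computes:
  C5 = -1 * 3 = -3
  E10 = MIN(-3, 3) = -3
  H7 = MIN(-3, 3) = -3
  G9 = IF(D11=0: D11=3 -> else branch H7) = -3

After the edit, cleaning proceeds:
  C5: a read changed (D11 3->0) — executes, giving 0.
  E10: stays stale; no demand reaches it after the flip.
  H7: stays stale; no demand reaches it after the flip.
  G9: a read changed (D11 3->0) — executes, giving 0.

Note the branch switch — demand abandons E10, H7, which are never re-examined.

Demanding G9 again yields 0.
2 formula cells run: C5, G9.
The nodes whose values change: C5, D11, G9.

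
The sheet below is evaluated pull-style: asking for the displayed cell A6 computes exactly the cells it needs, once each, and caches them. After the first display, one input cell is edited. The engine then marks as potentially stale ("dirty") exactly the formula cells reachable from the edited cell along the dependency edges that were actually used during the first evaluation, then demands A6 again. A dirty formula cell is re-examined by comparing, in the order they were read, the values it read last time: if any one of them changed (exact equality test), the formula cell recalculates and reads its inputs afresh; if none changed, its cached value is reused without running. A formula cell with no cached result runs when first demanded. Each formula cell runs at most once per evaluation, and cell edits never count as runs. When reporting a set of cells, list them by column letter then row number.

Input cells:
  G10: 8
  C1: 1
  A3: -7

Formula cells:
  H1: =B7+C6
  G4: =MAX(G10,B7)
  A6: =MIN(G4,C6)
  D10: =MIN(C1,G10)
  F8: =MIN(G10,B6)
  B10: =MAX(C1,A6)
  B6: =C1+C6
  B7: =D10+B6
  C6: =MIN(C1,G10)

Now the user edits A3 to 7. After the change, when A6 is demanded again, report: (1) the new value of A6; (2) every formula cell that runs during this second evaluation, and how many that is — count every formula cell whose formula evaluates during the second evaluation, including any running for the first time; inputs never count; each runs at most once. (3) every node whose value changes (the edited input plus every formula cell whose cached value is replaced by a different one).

Demanding A6 again yields 1.
0 formula cells run: none.
The nodes whose values change: A3.
Note the shortcut — nothing in the graph depends on A3 at all, so no recomputation happens.

First demand of the output computes:
  C6 = MIN(1, 8) = 1
  B6 = 1 + 1 = 2
  D10 = MIN(1, 8) = 1
  B7 = 1 + 2 = 3
  G4 = MAX(8, 3) = 8
  A6 = MIN(8, 1) = 1

After the edit, cleaning proceeds:
  no node depends on A3 at all; the second demand re-runs nothing.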